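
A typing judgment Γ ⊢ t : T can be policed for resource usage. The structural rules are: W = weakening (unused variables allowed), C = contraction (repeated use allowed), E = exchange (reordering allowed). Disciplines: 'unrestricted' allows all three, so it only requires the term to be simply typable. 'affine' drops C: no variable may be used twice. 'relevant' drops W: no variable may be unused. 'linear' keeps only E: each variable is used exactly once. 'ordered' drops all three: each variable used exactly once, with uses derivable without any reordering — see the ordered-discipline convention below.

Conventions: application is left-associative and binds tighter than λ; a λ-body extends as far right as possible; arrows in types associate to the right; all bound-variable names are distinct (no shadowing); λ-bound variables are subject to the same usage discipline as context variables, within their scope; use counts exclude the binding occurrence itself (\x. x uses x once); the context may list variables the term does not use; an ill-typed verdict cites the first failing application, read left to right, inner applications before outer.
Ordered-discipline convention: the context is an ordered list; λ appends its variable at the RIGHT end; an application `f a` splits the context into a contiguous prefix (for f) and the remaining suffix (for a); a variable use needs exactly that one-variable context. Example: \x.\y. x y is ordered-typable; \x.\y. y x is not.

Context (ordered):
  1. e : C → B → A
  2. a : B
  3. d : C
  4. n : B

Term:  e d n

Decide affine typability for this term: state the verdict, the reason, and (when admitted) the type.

yes — no duplicate uses among e, a, d, n; term : A
use counts: e: 1; a: 0; d: 1; n: 1
left-to-right use order: e, d, n
typing: well-typed — term : A
across the five disciplines: ordered ✗, linear ✗, affine ✓, relevant ✗, unrestricted ✓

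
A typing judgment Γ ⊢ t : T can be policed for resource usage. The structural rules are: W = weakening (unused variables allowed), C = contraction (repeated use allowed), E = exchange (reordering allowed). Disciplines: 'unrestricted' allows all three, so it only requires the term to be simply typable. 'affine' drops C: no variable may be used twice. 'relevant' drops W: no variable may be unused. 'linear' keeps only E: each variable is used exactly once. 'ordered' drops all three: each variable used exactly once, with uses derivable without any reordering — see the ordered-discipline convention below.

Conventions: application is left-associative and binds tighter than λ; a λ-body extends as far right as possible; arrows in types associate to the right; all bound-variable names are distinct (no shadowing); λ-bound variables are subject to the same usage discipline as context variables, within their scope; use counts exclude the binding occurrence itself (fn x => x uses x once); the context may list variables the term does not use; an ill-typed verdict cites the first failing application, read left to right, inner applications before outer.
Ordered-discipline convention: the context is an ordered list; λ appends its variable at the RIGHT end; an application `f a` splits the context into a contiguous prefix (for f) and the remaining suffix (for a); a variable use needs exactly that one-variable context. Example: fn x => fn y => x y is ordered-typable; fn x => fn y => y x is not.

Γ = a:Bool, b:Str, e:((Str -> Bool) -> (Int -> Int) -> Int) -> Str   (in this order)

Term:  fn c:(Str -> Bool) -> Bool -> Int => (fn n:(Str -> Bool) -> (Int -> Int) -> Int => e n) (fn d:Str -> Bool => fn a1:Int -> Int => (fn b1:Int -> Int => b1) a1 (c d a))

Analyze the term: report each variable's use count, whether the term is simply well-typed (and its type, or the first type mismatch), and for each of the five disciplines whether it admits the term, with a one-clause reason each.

usage: a ×1, b ×0, e ×1, c [bound] ×1, n [bound] ×1, d [bound] ×1, a1 [bound] ×1, b1 [bound] ×1
order of uses: e, n, b1, a1, c, d, a
typing: well-typed — term : ((Str -> Bool) -> Bool -> Int) -> Str
ordered: ✗, needs weakening: b unused
linear: ✗, needs weakening: b unused
affine: ✓, a, b, e, c, n, d, a1, b1: no repeats, contraction unneeded
relevant: ✗, needs weakening: b unused
unrestricted: ✓, type-checks (((Str -> Bool) -> Bool -> Int) -> Str) and nothing is barred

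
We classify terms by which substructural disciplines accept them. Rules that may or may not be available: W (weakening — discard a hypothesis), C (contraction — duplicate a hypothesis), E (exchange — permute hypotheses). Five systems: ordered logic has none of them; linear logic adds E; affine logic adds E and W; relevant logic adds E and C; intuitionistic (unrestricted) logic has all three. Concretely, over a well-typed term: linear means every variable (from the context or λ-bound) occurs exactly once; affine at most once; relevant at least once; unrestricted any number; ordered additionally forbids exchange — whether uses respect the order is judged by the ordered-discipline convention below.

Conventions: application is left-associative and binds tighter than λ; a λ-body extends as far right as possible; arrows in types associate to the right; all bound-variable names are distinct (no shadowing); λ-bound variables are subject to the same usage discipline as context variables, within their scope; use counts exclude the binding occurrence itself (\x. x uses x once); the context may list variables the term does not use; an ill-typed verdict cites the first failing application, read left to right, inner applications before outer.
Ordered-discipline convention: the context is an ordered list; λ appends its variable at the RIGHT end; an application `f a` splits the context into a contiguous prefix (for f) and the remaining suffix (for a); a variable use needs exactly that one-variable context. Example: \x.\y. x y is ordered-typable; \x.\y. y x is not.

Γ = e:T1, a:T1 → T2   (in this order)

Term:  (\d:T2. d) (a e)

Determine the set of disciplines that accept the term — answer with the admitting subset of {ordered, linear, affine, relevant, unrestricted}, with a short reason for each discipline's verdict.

admitting disciplines: linear, affine, relevant, unrestricted
usage: e=1, a=1, d (bound)=1
left-to-right use order: d, a, e
typing: well-typed at T2
ordered: ✗ — no ordered split (uses run d, a, e)
linear: ✓ — exactly-once usage across e, a, d
affine: ✓ — at most one use each (e, a, d)
relevant: ✓ — at least one use each (e, a, d)
unrestricted: ✓ — well-typed at T2; no restrictions here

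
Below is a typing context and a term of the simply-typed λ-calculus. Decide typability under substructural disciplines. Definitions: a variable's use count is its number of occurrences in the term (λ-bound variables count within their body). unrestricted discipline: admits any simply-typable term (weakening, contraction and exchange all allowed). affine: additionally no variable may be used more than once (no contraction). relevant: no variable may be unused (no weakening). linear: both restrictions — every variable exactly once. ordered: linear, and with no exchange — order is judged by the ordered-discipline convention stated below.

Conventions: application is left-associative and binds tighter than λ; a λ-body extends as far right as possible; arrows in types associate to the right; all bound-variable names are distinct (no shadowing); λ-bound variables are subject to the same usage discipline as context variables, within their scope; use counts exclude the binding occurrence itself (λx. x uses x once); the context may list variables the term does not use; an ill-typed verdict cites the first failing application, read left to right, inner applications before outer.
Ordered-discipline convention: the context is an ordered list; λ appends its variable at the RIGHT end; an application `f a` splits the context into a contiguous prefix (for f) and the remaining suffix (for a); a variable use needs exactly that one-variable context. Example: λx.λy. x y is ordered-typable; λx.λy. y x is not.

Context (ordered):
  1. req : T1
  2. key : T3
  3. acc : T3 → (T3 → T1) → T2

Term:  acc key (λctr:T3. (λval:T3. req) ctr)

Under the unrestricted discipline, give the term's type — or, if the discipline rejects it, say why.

term : T2
usage: req: 1×; key: 1×; acc: 1×; ctr [bound]: 1×; val [bound]: 0×
order of uses: acc, key, req, ctr
typing: well-typed — term : T2
summary: ordered ✗ · linear ✗ · affine ✓ · relevant ✗ · unrestricted ✓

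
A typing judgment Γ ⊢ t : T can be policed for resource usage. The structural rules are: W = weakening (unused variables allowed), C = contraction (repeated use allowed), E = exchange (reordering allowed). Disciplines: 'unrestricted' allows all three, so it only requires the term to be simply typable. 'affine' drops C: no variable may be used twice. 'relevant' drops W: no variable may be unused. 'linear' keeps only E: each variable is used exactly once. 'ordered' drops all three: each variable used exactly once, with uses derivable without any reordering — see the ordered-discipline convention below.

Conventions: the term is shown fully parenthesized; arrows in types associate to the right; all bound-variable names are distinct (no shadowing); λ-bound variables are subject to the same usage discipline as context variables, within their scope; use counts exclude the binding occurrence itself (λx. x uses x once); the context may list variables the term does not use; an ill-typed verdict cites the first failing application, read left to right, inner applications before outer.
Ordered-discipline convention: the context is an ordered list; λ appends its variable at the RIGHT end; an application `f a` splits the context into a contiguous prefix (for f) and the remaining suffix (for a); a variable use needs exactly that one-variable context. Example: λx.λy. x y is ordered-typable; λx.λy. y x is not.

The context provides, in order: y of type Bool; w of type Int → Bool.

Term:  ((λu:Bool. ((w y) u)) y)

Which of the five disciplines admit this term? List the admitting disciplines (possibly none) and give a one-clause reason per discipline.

accepted by: none
variable uses: y: 2; w: 1; u (λ-bound): 1
left-to-right use order: w, y, u, y
typing: ill-typed: an application expects Int but receives Bool
ordered ✗ (not simply typable)
linear ✗ (fails simple typing)
affine ✗ (a type mismatch blocks all five)
relevant ✗ (the type mismatch rejects it)
unrestricted ✗ (not simply typable)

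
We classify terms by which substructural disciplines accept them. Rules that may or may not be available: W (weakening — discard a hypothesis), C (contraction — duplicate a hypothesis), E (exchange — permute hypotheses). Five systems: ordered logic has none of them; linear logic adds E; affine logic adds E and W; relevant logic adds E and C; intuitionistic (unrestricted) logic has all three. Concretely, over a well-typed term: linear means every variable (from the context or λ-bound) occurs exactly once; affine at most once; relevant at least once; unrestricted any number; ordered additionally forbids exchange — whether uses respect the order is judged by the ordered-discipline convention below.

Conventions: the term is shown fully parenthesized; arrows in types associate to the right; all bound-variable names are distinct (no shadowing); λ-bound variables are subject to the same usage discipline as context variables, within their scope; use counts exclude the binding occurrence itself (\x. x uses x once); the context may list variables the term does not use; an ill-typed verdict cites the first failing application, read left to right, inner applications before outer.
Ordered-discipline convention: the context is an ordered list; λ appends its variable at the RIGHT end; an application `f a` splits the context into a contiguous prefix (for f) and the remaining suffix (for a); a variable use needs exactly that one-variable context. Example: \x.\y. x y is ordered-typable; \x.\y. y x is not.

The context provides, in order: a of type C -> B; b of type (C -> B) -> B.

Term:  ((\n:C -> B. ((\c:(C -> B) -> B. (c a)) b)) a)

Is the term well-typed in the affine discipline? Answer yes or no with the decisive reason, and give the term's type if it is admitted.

no — needs contraction — a ×2
variable uses: a ×2, b ×1, n [bound] ×0, c [bound] ×1
use order (left to right): c, a, b, a
typing: well-typed at B
across the five disciplines: ordered ✗ · linear ✗ · affine ✗ · relevant ✗ · unrestricted ✓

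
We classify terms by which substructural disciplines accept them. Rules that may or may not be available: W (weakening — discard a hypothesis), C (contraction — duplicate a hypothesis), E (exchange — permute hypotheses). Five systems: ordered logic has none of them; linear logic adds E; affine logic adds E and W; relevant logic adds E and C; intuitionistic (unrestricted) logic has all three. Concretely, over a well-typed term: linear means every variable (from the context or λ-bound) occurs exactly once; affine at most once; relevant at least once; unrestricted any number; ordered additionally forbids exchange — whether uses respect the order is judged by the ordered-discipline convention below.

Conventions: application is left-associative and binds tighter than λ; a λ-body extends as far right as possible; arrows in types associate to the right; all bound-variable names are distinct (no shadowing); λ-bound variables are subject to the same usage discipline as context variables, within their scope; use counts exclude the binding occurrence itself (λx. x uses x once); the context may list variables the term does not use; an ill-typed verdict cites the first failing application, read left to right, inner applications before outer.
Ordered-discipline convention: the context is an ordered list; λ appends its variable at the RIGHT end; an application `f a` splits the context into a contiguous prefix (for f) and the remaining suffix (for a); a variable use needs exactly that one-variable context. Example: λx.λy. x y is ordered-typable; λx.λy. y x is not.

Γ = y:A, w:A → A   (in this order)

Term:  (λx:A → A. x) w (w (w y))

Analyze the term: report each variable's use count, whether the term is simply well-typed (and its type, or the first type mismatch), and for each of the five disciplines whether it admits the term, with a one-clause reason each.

variable uses: y=1, w=3, x (λ-bound)=1
order of uses: x, w, w, w, y
typing: well-typed at A
ordered: ✗ — uses contraction: w ×3
linear: ✗ — uses contraction: w ×3
affine: ✗ — uses contraction: w ×3
relevant: ✓ — at least one use each (y, w, x)
unrestricted: ✓ — well-typed at A; no restrictions here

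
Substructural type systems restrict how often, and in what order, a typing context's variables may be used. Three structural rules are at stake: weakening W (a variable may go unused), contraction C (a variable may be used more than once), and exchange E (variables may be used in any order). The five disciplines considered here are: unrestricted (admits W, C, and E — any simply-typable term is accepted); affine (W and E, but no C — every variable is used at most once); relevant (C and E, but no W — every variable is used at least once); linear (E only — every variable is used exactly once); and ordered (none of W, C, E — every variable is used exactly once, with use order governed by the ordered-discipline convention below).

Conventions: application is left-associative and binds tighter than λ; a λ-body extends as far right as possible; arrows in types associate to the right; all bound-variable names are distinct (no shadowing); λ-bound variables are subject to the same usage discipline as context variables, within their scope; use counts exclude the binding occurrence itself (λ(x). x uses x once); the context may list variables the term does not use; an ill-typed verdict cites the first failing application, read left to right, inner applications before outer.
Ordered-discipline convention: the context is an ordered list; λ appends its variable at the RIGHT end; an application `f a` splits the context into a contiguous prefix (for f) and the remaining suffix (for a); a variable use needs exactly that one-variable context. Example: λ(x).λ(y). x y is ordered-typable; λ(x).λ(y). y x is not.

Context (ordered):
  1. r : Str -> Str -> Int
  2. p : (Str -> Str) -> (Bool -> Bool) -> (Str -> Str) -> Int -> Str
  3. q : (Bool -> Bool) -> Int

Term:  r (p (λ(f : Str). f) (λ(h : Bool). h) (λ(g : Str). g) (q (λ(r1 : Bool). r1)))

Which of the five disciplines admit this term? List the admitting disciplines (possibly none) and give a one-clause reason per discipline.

admitted in: ordered, linear, affine, relevant, unrestricted
variable uses: r: 1×; p: 1×; q: 1×; f (λ-bound): 1×; h (λ-bound): 1×; g (λ-bound): 1×; r1 (λ-bound): 1×
order of uses: r, p, f, h, g, q, r1
typing: well-typed — term : Str -> Int
ordered: ✓ — one use each (r, p, q, f, h, g, r1); ordered split holds
linear: ✓ — each of r, p, q, f, h, g, r1 used exactly once
affine: ✓ — no duplicate uses among r, p, q, f, h, g, r1
relevant: ✓ — r, p, q, f, h, g, r1: all used, weakening unneeded
unrestricted: ✓ — typability at Str -> Int is all that's needed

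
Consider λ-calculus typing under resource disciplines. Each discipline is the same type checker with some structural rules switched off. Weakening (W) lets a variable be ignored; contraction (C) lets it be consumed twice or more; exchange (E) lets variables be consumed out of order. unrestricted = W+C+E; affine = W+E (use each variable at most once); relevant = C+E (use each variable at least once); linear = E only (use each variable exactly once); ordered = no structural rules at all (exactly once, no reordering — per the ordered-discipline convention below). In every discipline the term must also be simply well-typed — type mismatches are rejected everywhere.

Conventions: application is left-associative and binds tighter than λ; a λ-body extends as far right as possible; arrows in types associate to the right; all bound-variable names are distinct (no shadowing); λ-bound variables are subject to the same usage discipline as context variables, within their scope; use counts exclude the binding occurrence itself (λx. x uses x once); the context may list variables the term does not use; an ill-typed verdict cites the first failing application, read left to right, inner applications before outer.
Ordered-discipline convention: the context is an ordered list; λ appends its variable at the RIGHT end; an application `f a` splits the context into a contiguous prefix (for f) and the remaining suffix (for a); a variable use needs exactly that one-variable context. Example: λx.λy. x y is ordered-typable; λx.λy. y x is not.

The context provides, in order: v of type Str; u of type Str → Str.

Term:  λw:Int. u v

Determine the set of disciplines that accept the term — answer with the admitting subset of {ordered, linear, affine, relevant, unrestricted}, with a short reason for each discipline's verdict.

admitted in: affine, unrestricted
usage: v=1, u=1, w (bound)=0
left-to-right use order: u, v
typing: the term checks, with type Int → Str
ordered: ✗, unused: w — weakening required
linear: ✗, unused: w — weakening required
affine: ✓, none of v, u, w used more than once
relevant: ✗, unused: w — weakening required
unrestricted: ✓, typability at Int → Str is all that's needed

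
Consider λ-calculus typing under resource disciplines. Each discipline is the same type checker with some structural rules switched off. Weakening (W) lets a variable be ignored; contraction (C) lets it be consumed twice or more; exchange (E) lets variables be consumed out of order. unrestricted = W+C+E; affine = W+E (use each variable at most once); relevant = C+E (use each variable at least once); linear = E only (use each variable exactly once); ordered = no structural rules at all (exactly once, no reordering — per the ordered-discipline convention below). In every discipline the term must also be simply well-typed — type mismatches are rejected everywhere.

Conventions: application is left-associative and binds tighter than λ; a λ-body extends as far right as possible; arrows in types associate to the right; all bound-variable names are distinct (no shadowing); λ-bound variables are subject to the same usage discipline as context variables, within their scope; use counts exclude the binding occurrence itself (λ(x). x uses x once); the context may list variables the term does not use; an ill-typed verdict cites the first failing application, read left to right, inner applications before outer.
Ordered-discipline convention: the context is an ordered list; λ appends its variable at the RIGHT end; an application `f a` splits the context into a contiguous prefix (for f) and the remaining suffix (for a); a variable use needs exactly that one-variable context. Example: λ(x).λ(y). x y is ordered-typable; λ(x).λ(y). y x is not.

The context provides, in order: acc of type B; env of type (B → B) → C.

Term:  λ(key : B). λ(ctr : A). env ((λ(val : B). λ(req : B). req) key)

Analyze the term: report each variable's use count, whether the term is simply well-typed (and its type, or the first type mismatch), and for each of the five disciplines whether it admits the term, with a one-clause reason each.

use counts: acc=0; env=1; key (bound)=1; ctr (bound)=0; val (bound)=0; req (bound)=1
use order (left to right): env, req, key
typing: ✓ — B → A → C
ordered: ✗, needs weakening: acc, ctr, val unused
linear: ✗, needs weakening: acc, ctr, val unused
affine: ✓, acc, env, key, ctr, val, req: no repeats, contraction unneeded
relevant: ✗, needs weakening: acc, ctr, val unused
unrestricted: ✓, typability at B → A → C is all that's needed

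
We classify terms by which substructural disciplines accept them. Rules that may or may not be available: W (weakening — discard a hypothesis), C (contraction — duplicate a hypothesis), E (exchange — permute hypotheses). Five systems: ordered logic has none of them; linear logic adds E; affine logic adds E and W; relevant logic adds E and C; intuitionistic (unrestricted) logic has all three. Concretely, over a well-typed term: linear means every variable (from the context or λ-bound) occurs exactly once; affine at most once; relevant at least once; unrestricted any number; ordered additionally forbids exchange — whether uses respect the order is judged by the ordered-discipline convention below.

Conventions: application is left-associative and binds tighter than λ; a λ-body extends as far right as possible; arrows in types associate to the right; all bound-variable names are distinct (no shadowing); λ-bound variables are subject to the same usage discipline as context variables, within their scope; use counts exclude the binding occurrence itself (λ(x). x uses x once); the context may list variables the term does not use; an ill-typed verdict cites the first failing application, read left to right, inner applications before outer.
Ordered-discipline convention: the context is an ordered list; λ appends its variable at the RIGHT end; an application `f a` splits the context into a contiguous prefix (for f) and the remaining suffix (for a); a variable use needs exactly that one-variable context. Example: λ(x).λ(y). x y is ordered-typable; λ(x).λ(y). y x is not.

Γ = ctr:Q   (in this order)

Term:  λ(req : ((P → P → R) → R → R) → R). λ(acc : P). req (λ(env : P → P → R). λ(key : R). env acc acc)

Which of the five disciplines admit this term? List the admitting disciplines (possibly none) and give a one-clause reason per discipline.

admitted by: unrestricted
use counts: ctr: 0; req (λ-bound): 1; acc (λ-bound): 2; env (λ-bound): 1; key (λ-bound): 0
order of uses: req, env, acc, acc
typing: ✓ — (((P → P → R) → R → R) → R) → P → R
ordered: ✗, needs contraction — acc ×2; ctr, key left unused
linear: ✗, needs contraction — acc ×2; ctr, key left unused
affine: ✗, needs contraction — acc ×2
relevant: ✗, ctr, key left unused
unrestricted: ✓, typability at (((P → P → R) → R → R) → R) → P → R is all that's needed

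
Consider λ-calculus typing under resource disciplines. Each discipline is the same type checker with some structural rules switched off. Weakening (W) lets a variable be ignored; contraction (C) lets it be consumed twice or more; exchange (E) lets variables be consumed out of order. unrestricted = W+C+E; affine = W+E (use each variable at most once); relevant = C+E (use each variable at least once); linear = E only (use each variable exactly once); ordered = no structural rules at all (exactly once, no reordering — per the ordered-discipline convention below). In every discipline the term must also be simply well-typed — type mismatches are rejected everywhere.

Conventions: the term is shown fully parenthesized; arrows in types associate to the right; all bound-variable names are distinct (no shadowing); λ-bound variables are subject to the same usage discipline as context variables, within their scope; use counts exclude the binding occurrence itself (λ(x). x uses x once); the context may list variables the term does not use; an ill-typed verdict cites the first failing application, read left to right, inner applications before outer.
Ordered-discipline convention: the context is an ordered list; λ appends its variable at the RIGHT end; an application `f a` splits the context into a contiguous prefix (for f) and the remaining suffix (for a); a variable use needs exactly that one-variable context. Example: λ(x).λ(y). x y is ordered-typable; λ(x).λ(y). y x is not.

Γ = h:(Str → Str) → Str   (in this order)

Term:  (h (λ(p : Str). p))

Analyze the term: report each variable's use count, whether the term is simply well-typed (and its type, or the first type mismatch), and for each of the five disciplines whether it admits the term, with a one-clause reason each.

use counts: h: 1; p (λ-bound): 1
left-to-right use order: h, p
typing: the term checks, with type Str
ordered: ✓, one use each (h, p); ordered split holds
linear: ✓, single use per variable (h, p)
affine: ✓, h, p: no repeats, contraction unneeded
relevant: ✓, every one of h, p appears
unrestricted: ✓, type-checks (Str) and nothing is barred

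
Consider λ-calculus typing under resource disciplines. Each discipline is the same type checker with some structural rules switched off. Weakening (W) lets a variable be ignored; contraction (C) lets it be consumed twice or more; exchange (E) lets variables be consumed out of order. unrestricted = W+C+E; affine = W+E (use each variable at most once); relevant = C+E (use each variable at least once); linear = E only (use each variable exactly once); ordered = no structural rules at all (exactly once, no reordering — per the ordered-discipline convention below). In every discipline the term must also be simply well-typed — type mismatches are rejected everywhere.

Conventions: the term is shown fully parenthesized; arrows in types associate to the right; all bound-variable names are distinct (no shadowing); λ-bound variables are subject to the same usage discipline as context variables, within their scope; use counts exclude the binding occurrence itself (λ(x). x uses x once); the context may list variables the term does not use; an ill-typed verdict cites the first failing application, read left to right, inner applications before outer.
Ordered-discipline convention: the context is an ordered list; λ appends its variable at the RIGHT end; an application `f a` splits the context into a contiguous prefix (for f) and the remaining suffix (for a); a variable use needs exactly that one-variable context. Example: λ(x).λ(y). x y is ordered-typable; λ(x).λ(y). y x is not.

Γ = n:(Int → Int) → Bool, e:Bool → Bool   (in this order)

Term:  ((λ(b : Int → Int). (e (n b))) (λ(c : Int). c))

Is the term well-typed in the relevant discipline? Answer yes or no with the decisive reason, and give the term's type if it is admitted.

yes — every one of n, e, b, c appears; term : Bool
usage: n: 1, e: 1, b (bound): 1, c (bound): 1
uses in reading order: e, n, b, c
typing: the term checks, with type Bool
summary: ordered ✗, linear ✓, affine ✓, relevant ✓, unrestricted ✓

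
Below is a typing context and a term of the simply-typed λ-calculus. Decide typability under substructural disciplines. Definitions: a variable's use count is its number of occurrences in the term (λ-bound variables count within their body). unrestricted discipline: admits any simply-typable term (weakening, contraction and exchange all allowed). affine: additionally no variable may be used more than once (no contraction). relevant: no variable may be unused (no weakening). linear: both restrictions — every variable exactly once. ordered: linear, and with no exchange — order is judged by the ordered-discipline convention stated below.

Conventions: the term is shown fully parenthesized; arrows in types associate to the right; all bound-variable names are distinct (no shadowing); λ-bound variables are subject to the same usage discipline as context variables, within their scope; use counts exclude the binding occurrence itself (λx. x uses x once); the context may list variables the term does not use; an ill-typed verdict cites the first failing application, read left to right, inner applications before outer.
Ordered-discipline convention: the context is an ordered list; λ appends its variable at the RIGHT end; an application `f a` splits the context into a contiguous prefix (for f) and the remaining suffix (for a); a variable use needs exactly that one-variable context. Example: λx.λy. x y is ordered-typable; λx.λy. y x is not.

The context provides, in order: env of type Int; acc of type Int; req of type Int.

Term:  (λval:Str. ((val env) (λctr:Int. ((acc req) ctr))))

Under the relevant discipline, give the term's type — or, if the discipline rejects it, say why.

not well-typed under relevant — a type mismatch blocks all five
variable uses: env=1; acc=1; req=1; val [bound]=1; ctr [bound]=1
order of uses: val, env, acc, req, ctr
typing: ill-typed: can't apply a value of type Str
summary: ordered ✗ | linear ✗ | affine ✗ | relevant ✗ | unrestricted ✗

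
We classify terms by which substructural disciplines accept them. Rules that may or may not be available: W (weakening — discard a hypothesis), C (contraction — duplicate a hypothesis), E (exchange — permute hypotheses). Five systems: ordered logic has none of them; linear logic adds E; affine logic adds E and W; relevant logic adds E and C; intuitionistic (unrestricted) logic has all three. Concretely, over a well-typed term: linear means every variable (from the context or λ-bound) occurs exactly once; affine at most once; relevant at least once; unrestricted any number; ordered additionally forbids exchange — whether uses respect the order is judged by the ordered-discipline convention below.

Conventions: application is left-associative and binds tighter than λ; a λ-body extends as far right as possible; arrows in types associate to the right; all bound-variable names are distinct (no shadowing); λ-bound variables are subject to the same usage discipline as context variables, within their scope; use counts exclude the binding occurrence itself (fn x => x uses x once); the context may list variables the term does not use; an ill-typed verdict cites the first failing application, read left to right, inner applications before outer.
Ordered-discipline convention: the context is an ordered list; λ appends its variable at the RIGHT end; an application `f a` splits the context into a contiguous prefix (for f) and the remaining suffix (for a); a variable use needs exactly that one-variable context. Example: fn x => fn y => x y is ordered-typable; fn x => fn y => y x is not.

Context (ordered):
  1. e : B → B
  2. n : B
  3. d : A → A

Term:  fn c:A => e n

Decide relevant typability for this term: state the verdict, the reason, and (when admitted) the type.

no — unused: d, c — weakening required
variable uses: e: 1×, n: 1×, d: 0×, c [bound]: 0×
uses in reading order: e, n
typing: the term checks, with type A → B
across the five disciplines: ordered ✗ | linear ✗ | affine ✓ | relevant ✗ | unrestricted ✓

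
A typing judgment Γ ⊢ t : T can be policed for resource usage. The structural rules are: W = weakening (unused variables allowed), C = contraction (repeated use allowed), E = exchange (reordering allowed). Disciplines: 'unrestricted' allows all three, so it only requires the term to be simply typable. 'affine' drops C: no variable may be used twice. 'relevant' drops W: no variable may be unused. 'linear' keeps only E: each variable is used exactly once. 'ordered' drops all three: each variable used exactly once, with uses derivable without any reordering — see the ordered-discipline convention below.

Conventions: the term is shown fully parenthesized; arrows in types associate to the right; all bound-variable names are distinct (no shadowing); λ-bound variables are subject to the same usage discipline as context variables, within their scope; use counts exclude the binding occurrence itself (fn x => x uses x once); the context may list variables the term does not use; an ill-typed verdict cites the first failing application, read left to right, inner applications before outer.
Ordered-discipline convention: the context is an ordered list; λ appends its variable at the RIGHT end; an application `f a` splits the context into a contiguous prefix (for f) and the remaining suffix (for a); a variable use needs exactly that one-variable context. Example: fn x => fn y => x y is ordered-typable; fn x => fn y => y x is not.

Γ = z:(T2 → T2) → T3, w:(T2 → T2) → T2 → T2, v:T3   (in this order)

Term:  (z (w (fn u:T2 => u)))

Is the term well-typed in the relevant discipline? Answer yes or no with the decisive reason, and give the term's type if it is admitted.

no — v left unused
usage: z: 1; w: 1; v: 0; u (λ-bound): 1
uses in reading order: z, w, u
typing: the term checks, with type T3
per-discipline verdicts: ordered ✗ · linear ✗ · affine ✓ · relevant ✗ · unrestricted ✓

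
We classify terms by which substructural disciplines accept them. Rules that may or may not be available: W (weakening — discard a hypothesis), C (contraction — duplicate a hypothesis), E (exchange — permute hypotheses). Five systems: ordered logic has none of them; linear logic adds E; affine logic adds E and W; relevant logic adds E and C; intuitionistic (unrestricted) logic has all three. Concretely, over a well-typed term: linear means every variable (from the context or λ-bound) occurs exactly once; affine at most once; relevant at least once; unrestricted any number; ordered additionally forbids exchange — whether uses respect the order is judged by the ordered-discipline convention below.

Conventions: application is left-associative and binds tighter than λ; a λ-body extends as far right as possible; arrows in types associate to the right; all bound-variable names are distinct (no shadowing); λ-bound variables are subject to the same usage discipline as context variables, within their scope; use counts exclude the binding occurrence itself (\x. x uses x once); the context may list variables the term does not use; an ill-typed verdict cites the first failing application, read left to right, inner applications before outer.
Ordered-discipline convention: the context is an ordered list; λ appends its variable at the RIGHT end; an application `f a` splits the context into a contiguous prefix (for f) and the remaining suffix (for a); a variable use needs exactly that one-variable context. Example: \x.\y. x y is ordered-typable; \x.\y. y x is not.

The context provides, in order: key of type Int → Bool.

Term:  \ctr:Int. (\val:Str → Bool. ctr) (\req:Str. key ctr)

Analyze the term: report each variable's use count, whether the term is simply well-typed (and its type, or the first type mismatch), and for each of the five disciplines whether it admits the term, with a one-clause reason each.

use counts: key=1, ctr (λ-bound)=2, val (λ-bound)=0, req (λ-bound)=0
order of uses: ctr, key, ctr
typing: well-typed — term : Int → Int
ordered: ✗ — uses contraction: ctr ×2; val, req left unused
linear: ✗ — uses contraction: ctr ×2; val, req left unused
affine: ✗ — uses contraction: ctr ×2
relevant: ✗ — val, req left unused
unrestricted: ✓ — simply typable at Int → Int; W, C, E all held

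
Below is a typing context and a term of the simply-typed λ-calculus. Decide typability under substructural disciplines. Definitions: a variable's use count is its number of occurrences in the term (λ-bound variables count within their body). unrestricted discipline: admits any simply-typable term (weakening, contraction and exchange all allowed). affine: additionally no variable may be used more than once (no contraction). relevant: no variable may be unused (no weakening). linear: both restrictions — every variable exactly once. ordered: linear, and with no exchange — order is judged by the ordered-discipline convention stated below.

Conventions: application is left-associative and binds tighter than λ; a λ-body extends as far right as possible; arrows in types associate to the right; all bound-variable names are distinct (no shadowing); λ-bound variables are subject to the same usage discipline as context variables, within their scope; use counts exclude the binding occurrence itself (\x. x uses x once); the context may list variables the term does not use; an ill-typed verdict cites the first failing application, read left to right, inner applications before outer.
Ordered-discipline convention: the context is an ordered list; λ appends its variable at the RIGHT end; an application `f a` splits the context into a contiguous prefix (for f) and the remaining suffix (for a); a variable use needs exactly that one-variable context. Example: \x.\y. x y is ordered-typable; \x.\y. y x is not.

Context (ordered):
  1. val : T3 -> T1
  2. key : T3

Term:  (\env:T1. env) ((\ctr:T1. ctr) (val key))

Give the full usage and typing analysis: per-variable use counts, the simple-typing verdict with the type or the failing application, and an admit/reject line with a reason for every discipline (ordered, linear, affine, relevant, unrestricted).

variable uses: val: 1×; key: 1×; env (λ-bound): 1×; ctr (λ-bound): 1×
uses in reading order: env, ctr, val, key
typing: well-typed at T1
ordered: ✓ — val, key, env, ctr once each; derivable with no W/C/E
linear: ✓ — single use per variable (val, key, env, ctr)
affine: ✓ — val, key, env, ctr: no repeats, contraction unneeded
relevant: ✓ — val, key, env, ctr: all used, weakening unneeded
unrestricted: ✓ — simply typable at T1; W, C, E all held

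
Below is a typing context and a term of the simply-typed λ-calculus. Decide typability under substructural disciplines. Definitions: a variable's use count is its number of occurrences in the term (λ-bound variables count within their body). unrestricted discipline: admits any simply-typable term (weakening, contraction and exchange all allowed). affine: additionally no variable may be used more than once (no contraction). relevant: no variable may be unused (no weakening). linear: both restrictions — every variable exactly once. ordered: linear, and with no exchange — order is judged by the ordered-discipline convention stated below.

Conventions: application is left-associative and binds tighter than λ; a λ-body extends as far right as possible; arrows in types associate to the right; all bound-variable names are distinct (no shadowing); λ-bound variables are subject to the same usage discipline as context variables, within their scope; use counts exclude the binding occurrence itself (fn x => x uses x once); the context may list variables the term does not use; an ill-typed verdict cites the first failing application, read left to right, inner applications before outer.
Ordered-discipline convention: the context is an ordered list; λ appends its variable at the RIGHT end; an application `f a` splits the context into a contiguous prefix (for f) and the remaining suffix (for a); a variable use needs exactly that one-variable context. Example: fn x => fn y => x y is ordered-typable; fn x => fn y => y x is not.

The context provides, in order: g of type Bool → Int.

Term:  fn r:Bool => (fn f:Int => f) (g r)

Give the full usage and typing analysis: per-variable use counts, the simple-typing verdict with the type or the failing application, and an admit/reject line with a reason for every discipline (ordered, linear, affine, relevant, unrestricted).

usage: g ×1, r [bound] ×1, f [bound] ×1
use order (left to right): f, g, r
typing: well-typed — term : Bool → Int
ordered: ✓, g, r, f once each; derivable with no W/C/E
linear: ✓, each of g, r, f used exactly once
affine: ✓, none of g, r, f used more than once
relevant: ✓, none of g, r, f goes unused
unrestricted: ✓, type-checks (Bool → Int) and nothing is barred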